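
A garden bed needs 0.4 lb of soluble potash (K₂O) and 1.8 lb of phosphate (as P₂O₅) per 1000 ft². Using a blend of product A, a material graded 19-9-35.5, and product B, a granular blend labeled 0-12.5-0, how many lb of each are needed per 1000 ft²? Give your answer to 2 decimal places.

1.13 lb product A, 13.59 lb product B

With a, b = lb per 1000 ft² of product A and product B:
K₂O: 0.355·a + 0·b = 0.4
P₂O₅: 0.09·a + 0.125·b = 1.8
Eliminate b: (row1) − 0/0.125·(row2) → 0.355·a = 0.4, so a = 1.12676.
Then b = (1.8 − 0.09·1.12676) / 0.125 = 13.5887.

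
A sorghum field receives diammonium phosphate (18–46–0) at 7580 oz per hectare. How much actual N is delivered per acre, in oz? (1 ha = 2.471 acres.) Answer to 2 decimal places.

nitrogen per hectare = 7580 × 18% = 1364.4 oz.
Convert to per acre: 1364.4 × 0.404694 = 552.165 oz.

552.17 oz N per acre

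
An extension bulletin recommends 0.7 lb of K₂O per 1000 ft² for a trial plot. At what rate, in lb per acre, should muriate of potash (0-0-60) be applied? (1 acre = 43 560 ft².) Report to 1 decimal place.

Product per 1000 ft² = 0.7 / 60% = 1.16667 lb.
Convert to per acre: 1.16667 × 43.56 = 50.82 lb.

50.8 lb of product per acre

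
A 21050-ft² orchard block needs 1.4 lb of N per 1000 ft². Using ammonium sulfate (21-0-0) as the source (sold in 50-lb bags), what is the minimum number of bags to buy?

3 bags

Product per 1000 ft² = 1.4 / 21% = 6.66667 lb.
Total product = 6.66667 × 21050 / 1000 = 140.333 lb.
Bags = ⌈140.333 / 50⌉ = 3.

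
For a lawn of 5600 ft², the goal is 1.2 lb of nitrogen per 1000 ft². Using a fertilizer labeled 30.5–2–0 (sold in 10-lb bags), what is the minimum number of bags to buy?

Product per 1000 ft² = 1.2 / 30.5% = 3.93443 lb.
Total product = 3.93443 × 5600 / 1000 = 22.0328 lb.
Bags = ⌈22.0328 / 10⌉ = 3.

3 bags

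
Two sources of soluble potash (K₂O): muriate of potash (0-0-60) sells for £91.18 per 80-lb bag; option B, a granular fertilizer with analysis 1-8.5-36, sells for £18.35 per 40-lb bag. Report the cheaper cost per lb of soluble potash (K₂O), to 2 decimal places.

£1.27 per lb K₂O (option B)

muriate of potash: K₂O per bag = 80 × 60% = 48 lb; cost = 91.18 / 48 = £1.8996/lb K₂O.
option B: K₂O per bag = 40 × 36% = 14.4 lb; cost = 18.35 / 14.4 = £1.2743/lb K₂O.
option B is cheaper.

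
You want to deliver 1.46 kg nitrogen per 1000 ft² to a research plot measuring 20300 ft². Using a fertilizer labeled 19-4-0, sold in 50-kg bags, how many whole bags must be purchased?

4 bags

Product per 1000 ft² = 1.46 / 19% = 7.68421 kg.
Total product = 7.68421 × 20300 / 1000 = 155.989 kg.
Bags = ⌈155.989 / 50⌉ = 4.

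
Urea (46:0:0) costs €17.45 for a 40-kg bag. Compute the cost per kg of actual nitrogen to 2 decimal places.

€0.95 per kg N

N in bag = 40 × 46% = 18.4 kg.
Cost per kg N = €17.45 / 18.4 = €0.9484.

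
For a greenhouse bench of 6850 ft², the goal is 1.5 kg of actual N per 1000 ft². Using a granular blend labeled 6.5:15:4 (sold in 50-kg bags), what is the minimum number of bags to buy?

Product per 1000 ft² = 1.5 / 6.5% = 23.0769 kg.
Total product = 23.0769 × 6850 / 1000 = 158.077 kg.
Bags = ⌈158.077 / 50⌉ = 4.

4 bags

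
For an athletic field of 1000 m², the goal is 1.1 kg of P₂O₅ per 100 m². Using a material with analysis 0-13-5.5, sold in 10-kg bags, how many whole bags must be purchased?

9 bags

Product per 100 m² = 1.1 / 13% = 8.46154 kg.
Total product = 8.46154 × 1000 / 100 = 84.6154 kg.
Bags = ⌈84.6154 / 10⌉ = 9.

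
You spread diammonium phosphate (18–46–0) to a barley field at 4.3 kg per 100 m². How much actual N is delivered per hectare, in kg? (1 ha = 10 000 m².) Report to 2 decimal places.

nitrogen per 100 m² = 4.3 × 18% = 0.774 kg.
Convert to per hectare: 0.774 × 100 = 77.4 kg.

77.40 kg N per hectare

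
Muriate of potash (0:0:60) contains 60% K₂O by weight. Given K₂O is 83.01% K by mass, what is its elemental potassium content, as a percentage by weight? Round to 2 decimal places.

49.81% K

%K = 60 × 0.8301 = 49.806%.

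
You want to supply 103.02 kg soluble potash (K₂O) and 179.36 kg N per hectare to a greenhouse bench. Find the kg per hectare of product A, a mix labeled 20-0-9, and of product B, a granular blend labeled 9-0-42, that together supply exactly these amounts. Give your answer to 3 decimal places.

Let a = kg of product A, b = kg of product B (per hectare).
K₂O: 0.09·a + 0.42·b = 103.02
N: 0.2·a + 0.09·b = 179.36
Solving simultaneously: a = 870.3478, b = 58.7826.

870.348 kg product A, 58.783 kg product B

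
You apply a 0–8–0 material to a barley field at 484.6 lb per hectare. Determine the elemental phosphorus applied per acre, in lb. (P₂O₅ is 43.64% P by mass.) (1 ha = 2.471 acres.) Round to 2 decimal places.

P₂O₅ per hectare = 484.6 × 8% = 38.768 lb.
Elemental P = 38.768 × 0.4364 = 16.9184 lb per hectare.
Convert to per acre: 16.9184 × 0.404694 = 6.84676 lb.

6.85 lb P per acre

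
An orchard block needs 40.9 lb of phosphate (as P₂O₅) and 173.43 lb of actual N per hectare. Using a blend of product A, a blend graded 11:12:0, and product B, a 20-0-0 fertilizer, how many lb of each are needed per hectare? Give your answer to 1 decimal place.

340.8 lb product A, 679.7 lb product B

With a, b = lb per hectare of product A and product B:
P₂O₅: 0.12·a + 0·b = 40.9
N: 0.11·a + 0.2·b = 173.43
Solving simultaneously: a = 340.833, b = 679.692.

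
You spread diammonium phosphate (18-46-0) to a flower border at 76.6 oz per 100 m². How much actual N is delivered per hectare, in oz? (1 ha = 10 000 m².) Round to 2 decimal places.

1378.80 oz N per hectare

nitrogen per 100 m² = 76.6 × 18% = 13.788 oz.
Convert to per hectare: 13.788 × 100 = 1378.8 oz.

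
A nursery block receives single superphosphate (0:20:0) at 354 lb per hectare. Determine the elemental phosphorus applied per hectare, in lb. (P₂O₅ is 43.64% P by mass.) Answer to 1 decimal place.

30.9 lb P per hectare

P₂O₅ per hectare = 354 × 20% = 70.8 lb.
Elemental P = 70.8 × 0.4364 = 30.8971 lb per hectare.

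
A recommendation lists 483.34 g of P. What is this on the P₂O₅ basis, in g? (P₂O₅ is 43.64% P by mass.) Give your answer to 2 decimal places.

1107.56 g P₂O₅

P₂O₅ = 483.34 / 0.4364 = 1107.562 g.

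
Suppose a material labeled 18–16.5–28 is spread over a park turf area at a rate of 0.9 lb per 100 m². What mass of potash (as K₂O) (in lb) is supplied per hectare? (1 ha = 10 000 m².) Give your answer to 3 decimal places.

K₂O per 100 m² = 0.9 × 28% = 0.252 lb.
Convert to per hectare: 0.252 × 100 = 25.2 lb.

25.200 lb K₂O per hectare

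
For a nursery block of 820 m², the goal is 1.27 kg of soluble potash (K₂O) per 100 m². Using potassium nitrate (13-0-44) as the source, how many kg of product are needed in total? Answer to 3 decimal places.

23.668 kg

Product per 100 m² = 1.27 / 44% = 2.88636 kg.
Total product = 2.88636 × 820 / 100 = 23.6682 kg.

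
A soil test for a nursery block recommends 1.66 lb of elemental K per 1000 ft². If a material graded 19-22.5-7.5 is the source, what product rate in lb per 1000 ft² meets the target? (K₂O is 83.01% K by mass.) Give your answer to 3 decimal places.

As K₂O: 1.66 / 0.8301 = 1.99976 lb per 1000 ft².
Product per 1000 ft² = 1.99976 / 7.5% = 26.66345 lb.

26.663 lb of product per thousand sq ft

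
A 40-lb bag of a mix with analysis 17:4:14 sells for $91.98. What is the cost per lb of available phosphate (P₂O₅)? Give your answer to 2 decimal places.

$57.49 per lb P₂O₅

P₂O₅ in bag = 40 × 4% = 1.6 lb.
Cost per lb P₂O₅ = $91.98 / 1.6 = $57.4875.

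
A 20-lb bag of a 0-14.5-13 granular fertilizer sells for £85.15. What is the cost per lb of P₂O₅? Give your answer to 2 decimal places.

P₂O₅ in bag = 20 × 14.5% = 2.9 lb.
Cost per lb P₂O₅ = £85.15 / 2.9 = £29.3621.

£29.36 per lb P₂O₅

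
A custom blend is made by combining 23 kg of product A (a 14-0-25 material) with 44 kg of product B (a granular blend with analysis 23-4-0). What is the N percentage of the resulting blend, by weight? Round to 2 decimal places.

Total mass = 23 + 44 = 67 kg.
N mass = 14%×23 + 23%×44 = 13.34 kg.
% N = 13.34 / 67 = 19.9104%.

19.91% N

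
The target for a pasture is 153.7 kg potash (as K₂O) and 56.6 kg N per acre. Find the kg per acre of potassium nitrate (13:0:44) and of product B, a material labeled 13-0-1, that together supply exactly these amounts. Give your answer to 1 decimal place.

347.3 kg potassium nitrate, 88.1 kg product B

With a, b = kg per acre of potassium nitrate and product B:
K₂O: 0.44·a + 0.01·b = 153.7
N: 0.13·a + 0.13·b = 56.6
From row1: a = (153.7 − 0.01·b) / 0.44.
Into row2: 0.13·(153.7 − 0.01·b)/0.44 + 0.13·b = 56.6 → b = 88.068, a = 347.317.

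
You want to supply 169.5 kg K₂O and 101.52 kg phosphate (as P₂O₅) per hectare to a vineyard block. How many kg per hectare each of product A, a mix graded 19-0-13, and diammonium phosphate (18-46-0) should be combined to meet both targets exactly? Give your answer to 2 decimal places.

1303.85 kg product A, 220.70 kg diammonium phosphate

Per-hectare balance (a = product A, b = diammonium phosphate):
K₂O: 0.13·a + 0·b = 169.5
P₂O₅: 0·a + 0.46·b = 101.52
Solving simultaneously: a = 1303.846, b = 220.696.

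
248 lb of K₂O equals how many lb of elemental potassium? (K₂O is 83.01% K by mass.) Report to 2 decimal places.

K = 248 × 0.8301 = 205.8648 lb.

205.86 lb K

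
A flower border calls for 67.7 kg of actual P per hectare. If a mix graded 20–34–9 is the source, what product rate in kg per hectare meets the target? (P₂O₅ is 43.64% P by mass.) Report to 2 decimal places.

456.27 kg of product per hectare

As P₂O₅: 67.7 / 0.4364 = 155.133 kg per hectare.
Product per hectare = 155.133 / 34% = 456.273 kg.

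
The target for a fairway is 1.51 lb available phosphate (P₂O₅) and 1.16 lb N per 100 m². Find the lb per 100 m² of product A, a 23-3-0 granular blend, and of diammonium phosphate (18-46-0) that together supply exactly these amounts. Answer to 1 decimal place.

Let a = lb of product A, b = lb of diammonium phosphate (per 100 m²).
P₂O₅: 0.03·a + 0.46·b = 1.51
N: 0.23·a + 0.18·b = 1.16
Eliminate b: (row1) − 0.46/0.18·(row2) → -0.557778·a = -1.45444, so a = 2.60757.
Then b = (1.16 − 0.23·2.60757) / 0.18 = 3.11255.

2.6 lb product A, 3.1 lb diammonium phosphate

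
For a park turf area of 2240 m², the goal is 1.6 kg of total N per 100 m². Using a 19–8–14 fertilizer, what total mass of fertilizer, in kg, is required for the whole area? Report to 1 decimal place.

Product per 100 m² = 1.6 / 19% = 8.42105 kg.
Total product = 8.42105 × 2240 / 100 = 188.632 kg.

188.6 kg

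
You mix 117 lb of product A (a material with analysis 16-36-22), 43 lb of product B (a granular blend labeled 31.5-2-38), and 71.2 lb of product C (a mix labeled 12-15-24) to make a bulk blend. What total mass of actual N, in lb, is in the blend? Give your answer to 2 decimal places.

40.81 lb N

N mass = 16%×117 + 31.5%×43 + 12%×71.2 = 40.809 lb.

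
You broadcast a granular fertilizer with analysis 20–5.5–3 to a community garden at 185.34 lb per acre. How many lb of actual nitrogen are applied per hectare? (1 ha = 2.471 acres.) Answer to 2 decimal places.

nitrogen per acre = 185.34 × 20% = 37.068 lb.
Convert to per hectare: 37.068 × 2.471 = 91.595 lb.

91.60 lb N per hectare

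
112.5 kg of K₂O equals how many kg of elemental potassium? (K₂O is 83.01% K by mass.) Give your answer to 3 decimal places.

K = 112.5 × 0.8301 = 93.3862 kg.

93.386 kg K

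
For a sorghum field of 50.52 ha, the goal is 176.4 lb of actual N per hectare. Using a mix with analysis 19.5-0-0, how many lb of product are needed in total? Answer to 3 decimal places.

45701.169 lb

Product per hectare = 176.4 / 19.5% = 904.615 lb.
Total product = 904.615 × 50.52 = 45701.1692 lb.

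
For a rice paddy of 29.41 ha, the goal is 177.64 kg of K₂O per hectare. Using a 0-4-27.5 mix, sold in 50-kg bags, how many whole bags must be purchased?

Product per hectare = 177.64 / 27.5% = 645.964 kg.
Total product = 645.964 × 29.41 = 18997.8 kg.
Bags = ⌈18997.8 / 50⌉ = 380.

380 bags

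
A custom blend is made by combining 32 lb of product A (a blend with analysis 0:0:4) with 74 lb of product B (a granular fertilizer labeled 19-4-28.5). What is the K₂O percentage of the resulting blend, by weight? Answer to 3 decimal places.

21.104% K₂O

Total mass = 32 + 74 = 106 lb.
K₂O mass = 4%×32 + 28.5%×74 = 22.37 lb.
% K₂O = 22.37 / 106 = 21.1038%.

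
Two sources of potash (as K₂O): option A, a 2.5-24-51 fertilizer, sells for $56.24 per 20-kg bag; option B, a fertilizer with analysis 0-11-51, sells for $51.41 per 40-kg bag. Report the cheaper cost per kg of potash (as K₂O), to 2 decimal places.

option A: K₂O per bag = 20 × 51% = 10.2 kg; cost = 56.24 / 10.2 = $5.5137/kg K₂O.
option B: K₂O per bag = 40 × 51% = 20.4 kg; cost = 51.41 / 20.4 = $2.5201/kg K₂O.
option B is cheaper.

$2.52 per kg K₂O (option B)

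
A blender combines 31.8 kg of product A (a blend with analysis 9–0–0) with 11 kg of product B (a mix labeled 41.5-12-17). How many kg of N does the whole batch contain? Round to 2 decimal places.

N mass = 9%×31.8 + 41.5%×11 = 7.427 kg.

7.43 kg N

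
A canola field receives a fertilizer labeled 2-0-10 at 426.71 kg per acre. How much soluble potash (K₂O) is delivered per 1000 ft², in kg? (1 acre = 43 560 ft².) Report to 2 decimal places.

0.98 kg K₂O per thousand sq ft

K₂O per acre = 426.71 × 10% = 42.671 kg.
Convert to per 1000 ft²: 42.671 × 0.0229568 = 0.979591 kg.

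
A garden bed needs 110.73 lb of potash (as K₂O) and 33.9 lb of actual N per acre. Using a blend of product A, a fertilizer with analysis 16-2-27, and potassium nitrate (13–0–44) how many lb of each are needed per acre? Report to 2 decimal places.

Let a = lb of product A, b = lb of potassium nitrate (per acre).
K₂O: 0.27·a + 0.44·b = 110.73
N: 0.16·a + 0.13·b = 33.9
Solving simultaneously: a = 14.762, b = 242.601.

14.76 lb product A, 242.60 lb potassium nitrate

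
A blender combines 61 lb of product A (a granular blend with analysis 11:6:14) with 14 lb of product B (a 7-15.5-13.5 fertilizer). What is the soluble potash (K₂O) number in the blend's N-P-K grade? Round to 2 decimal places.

Total mass = 61 + 14 = 75 lb.
K₂O mass = 14%×61 + 13.5%×14 = 10.43 lb.
% K₂O = 10.43 / 75 = 13.9067%.

13.91% K₂O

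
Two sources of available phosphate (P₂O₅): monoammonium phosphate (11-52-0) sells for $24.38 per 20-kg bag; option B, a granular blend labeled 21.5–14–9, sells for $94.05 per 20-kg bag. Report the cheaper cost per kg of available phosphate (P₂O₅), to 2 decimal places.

$2.34 per kg P₂O₅ (monoammonium phosphate)

monoammonium phosphate: P₂O₅ per bag = 20 × 52% = 10.4 kg; cost = 24.38 / 10.4 = $2.3442/kg P₂O₅.
option B: P₂O₅ per bag = 20 × 14% = 2.8 kg; cost = 94.05 / 2.8 = $33.5893/kg P₂O₅.
monoammonium phosphate is cheaper.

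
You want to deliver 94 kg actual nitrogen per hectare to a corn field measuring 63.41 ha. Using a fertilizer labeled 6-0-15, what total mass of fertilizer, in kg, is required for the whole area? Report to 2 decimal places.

Product per hectare = 94 / 6% = 1566.67 kg.
Total product = 1566.67 × 63.41 = 99342.333 kg.

99342.33 kg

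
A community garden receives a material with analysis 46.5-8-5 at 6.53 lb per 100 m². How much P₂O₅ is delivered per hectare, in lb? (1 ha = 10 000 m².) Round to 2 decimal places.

P₂O₅ per 100 m² = 6.53 × 8% = 0.5224 lb.
Convert to per hectare: 0.5224 × 100 = 52.24 lb.

52.24 lb P₂O₅ per hectare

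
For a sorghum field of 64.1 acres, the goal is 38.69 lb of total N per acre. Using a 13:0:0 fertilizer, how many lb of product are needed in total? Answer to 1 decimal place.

Product per acre = 38.69 / 13% = 297.615 lb.
Total product = 297.615 × 64.1 = 19077.146 lb.

19077.1 lb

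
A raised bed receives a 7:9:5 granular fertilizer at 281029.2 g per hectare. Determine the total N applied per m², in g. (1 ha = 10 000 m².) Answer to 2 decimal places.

nitrogen per hectare = 281029.2 × 7% = 19672 g.
Convert to per m²: 19672 × 0.0001 = 1.9672 g.

1.97 g N per sq m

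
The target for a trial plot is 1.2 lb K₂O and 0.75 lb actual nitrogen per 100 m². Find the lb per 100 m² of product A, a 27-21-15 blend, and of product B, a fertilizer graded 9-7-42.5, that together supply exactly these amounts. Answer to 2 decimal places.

2.08 lb product A, 2.09 lb product B

Per-100 m² balance (a = product A, b = product B):
K₂O: 0.15·a + 0.425·b = 1.2
N: 0.27·a + 0.09·b = 0.75
Solving simultaneously: a = 2.08148, b = 2.08889.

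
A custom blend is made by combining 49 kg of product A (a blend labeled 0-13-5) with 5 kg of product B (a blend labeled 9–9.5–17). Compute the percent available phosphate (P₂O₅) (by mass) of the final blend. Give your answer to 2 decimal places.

Total mass = 49 + 5 = 54 kg.
P₂O₅ mass = 13%×49 + 9.5%×5 = 6.845 kg.
% P₂O₅ = 6.845 / 54 = 12.6759%.

12.68% P₂O₅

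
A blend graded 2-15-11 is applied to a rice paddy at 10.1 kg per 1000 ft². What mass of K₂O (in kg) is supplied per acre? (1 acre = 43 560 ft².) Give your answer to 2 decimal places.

K₂O per 1000 ft² = 10.1 × 11% = 1.111 kg.
Convert to per acre: 1.111 × 43.56 = 48.3952 kg.

48.40 kg K₂O per acre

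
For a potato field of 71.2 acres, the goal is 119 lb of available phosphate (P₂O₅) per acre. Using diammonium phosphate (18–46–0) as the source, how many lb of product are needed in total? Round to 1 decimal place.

18419.1 lb

Product per acre = 119 / 46% = 258.696 lb.
Total product = 258.696 × 71.2 = 18419.13 lb.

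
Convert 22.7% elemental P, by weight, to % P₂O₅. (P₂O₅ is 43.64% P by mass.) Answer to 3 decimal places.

52.016% P₂O₅

%P₂O₅ = 22.7 / 0.4364 = 52.016499%.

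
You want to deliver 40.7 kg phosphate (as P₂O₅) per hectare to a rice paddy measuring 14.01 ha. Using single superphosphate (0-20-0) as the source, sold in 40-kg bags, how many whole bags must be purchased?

Product per hectare = 40.7 / 20% = 203.5 kg.
Total product = 203.5 × 14.01 = 2851.03 kg.
Bags = ⌈2851.03 / 40⌉ = 72.

72 bags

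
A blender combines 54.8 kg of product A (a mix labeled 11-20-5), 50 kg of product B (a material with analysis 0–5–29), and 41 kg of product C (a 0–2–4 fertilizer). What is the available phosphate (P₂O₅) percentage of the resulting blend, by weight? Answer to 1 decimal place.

9.8% P₂O₅

Total mass = 54.8 + 50 + 41 = 145.8 kg.
P₂O₅ mass = 20%×54.8 + 5%×50 + 2%×41 = 14.28 kg.
% P₂O₅ = 14.28 / 145.8 = 9.79424%.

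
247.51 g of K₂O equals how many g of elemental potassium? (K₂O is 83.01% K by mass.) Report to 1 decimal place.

205.5 g K

K = 247.51 × 0.8301 = 205.458 g.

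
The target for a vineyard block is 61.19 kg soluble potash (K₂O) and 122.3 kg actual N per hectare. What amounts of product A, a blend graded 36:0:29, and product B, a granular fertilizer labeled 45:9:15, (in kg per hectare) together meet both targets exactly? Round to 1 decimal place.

120.1 kg product A, 175.7 kg product B

With a, b = kg per hectare of product A and product B:
K₂O: 0.29·a + 0.15·b = 61.19
N: 0.36·a + 0.45·b = 122.3
Eliminate b: (row1) − 0.15/0.45·(row2) → 0.17·a = 20.4233, so a = 120.137.
Then b = (122.3 − 0.36·120.137) / 0.45 = 175.668.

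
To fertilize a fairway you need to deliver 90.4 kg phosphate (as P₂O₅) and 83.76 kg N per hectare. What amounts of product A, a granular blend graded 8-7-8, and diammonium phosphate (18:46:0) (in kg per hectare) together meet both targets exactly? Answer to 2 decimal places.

Let a = kg of product A, b = kg of diammonium phosphate (per hectare).
P₂O₅: 0.07·a + 0.46·b = 90.4
N: 0.08·a + 0.18·b = 83.76
Eliminate b: (row1) − 0.46/0.18·(row2) → -0.134444·a = -123.653, so a = 919.736.
Then b = (83.76 − 0.08·919.736) / 0.18 = 56.562.

919.74 kg product A, 56.56 kg diammonium phosphate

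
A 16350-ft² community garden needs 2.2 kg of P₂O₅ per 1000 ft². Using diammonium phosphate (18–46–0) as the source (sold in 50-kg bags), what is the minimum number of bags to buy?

Product per 1000 ft² = 2.2 / 46% = 4.78261 kg.
Total product = 4.78261 × 16350 / 1000 = 78.1957 kg.
Bags = ⌈78.1957 / 50⌉ = 2.

2 bags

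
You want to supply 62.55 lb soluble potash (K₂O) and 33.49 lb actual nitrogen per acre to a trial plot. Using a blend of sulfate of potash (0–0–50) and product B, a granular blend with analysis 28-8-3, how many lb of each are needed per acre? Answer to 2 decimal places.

117.92 lb sulfate of potash, 119.61 lb product B

Per-acre balance (a = sulfate of potash, b = product B):
K₂O: 0.5·a + 0.03·b = 62.55
N: 0·a + 0.28·b = 33.49
Solving simultaneously: a = 117.924, b = 119.607.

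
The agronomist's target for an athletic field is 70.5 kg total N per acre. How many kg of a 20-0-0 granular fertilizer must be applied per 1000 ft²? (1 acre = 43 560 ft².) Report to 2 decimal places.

Product per acre = 70.5 / 20% = 352.5 kg.
Convert to per 1000 ft²: 352.5 × 0.0229568 = 8.09229 kg.

8.09 kg of product per thousand sq ft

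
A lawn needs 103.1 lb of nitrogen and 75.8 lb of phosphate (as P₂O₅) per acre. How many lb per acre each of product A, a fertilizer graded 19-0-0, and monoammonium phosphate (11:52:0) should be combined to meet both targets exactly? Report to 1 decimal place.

458.2 lb product A, 145.8 lb monoammonium phosphate

Per-acre balance (a = product A, b = monoammonium phosphate):
N: 0.19·a + 0.11·b = 103.1
P₂O₅: 0·a + 0.52·b = 75.8
Solving simultaneously: a = 458.239, b = 145.769.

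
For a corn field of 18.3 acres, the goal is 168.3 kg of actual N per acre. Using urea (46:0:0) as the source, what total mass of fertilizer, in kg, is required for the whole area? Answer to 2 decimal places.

Product per acre = 168.3 / 46% = 365.87 kg.
Total product = 365.87 × 18.3 = 6695.413 kg.

6695.41 kg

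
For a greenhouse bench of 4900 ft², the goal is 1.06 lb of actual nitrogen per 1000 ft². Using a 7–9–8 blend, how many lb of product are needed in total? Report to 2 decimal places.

74.20 lb

Product per 1000 ft² = 1.06 / 7% = 15.1429 lb.
Total product = 15.1429 × 4900 / 1000 = 74.2 lb.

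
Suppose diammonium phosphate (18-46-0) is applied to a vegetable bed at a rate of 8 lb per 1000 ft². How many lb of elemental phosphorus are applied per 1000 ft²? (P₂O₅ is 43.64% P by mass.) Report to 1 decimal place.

P₂O₅ per 1000 ft² = 8 × 46% = 3.68 lb.
Elemental P = 3.68 × 0.4364 = 1.60595 lb per 1000 ft².

1.6 lb P per thousand sq ft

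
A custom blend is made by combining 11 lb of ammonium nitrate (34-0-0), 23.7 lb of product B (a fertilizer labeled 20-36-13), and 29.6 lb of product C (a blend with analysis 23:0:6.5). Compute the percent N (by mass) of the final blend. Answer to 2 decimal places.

23.78% N

Total mass = 11 + 23.7 + 29.6 = 64.3 lb.
N mass = 34%×11 + 20%×23.7 + 23%×29.6 = 15.288 lb.
% N = 15.288 / 64.3 = 23.776%.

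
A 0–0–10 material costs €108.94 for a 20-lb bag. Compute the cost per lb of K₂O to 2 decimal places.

€54.47 per lb K₂O

K₂O in bag = 20 × 10% = 2 lb.
Cost per lb K₂O = €108.94 / 2 = €54.4700.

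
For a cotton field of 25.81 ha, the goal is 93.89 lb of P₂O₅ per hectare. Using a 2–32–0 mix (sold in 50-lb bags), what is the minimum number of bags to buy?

Product per hectare = 93.89 / 32% = 293.406 lb.
Total product = 293.406 × 25.81 = 7572.82 lb.
Bags = ⌈7572.82 / 50⌉ = 152.

152 bags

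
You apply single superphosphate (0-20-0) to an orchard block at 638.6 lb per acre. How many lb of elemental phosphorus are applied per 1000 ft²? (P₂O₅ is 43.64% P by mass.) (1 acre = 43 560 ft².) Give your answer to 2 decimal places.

1.28 lb P per thousand sq ft

P₂O₅ per acre = 638.6 × 20% = 127.72 lb.
Elemental P = 127.72 × 0.4364 = 55.737 lb per acre.
Convert to per 1000 ft²: 55.737 × 0.0229568 = 1.27955 lb.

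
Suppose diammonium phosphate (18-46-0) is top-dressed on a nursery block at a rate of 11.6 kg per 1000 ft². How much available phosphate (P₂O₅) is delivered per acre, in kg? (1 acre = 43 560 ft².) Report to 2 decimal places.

232.44 kg P₂O₅ per acre

P₂O₅ per 1000 ft² = 11.6 × 46% = 5.336 kg.
Convert to per acre: 5.336 × 43.56 = 232.436 kg.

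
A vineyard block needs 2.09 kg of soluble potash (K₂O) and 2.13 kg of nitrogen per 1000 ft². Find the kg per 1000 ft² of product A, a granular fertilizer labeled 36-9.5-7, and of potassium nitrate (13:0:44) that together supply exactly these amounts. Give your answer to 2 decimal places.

4.46 kg product A, 4.04 kg potassium nitrate

Let a = kg of product A, b = kg of potassium nitrate (per 1000 ft²).
K₂O: 0.07·a + 0.44·b = 2.09
N: 0.36·a + 0.13·b = 2.13
Solving simultaneously: a = 4.45747, b = 4.04086.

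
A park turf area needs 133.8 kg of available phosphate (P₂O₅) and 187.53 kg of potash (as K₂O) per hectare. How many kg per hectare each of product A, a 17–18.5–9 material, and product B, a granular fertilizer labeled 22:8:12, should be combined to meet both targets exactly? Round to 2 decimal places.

70.24 kg product A, 1510.07 kg product B

Let a = kg of product A, b = kg of product B (per hectare).
P₂O₅: 0.185·a + 0.08·b = 133.8
K₂O: 0.09·a + 0.12·b = 187.53
From row1: a = (133.8 − 0.08·b) / 0.185.
Into row2: 0.09·(133.8 − 0.08·b)/0.185 + 0.12·b = 187.53 → b = 1510.07, a = 70.24.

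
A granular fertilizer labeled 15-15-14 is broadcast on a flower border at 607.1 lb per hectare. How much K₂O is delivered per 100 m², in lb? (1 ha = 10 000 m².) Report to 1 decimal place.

0.8 lb K₂O per hundred sq m

K₂O per hectare = 607.1 × 14% = 84.994 lb.
Convert to per 100 m²: 84.994 × 0.01 = 0.84994 lb.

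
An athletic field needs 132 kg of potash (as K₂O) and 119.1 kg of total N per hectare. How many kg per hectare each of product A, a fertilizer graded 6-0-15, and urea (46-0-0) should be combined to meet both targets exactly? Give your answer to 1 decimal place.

Let a = kg of product A, b = kg of urea (per hectare).
K₂O: 0.15·a + 0·b = 132
N: 0.06·a + 0.46·b = 119.1
Solving simultaneously: a = 880, b = 144.13.

880.0 kg product A, 144.1 kg urea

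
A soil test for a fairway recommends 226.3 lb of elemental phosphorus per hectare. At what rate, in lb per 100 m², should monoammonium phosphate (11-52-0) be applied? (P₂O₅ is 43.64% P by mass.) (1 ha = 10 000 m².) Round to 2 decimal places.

As P₂O₅: 226.3 / 0.4364 = 518.561 lb per hectare.
Product per hectare = 518.561 / 52% = 997.233 lb.
Convert to per 100 m²: 997.233 × 0.01 = 9.97233 lb.

9.97 lb of product per hundred sq m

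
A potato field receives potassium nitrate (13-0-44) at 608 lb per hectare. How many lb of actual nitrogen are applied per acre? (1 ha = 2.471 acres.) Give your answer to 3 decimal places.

nitrogen per hectare = 608 × 13% = 79.04 lb.
Convert to per acre: 79.04 × 0.404694 = 31.98705 lb.

31.987 lb N per acre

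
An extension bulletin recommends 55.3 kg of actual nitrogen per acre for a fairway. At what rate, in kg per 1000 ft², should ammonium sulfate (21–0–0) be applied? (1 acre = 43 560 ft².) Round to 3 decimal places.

6.045 kg of product per thousand sq ft

Product per acre = 55.3 / 21% = 263.333 kg.
Convert to per 1000 ft²: 263.333 × 0.0229568 = 6.0453 kg.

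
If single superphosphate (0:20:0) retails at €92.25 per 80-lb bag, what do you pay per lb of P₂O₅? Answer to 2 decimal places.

P₂O₅ in bag = 80 × 20% = 16 lb.
Cost per lb P₂O₅ = €92.25 / 16 = €5.7656.

€5.77 per lb P₂O₅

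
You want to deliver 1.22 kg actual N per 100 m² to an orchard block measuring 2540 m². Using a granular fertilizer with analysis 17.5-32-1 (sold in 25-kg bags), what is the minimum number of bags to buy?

Product per 100 m² = 1.22 / 17.5% = 6.97143 kg.
Total product = 6.97143 × 2540 / 100 = 177.074 kg.
Bags = ⌈177.074 / 25⌉ = 8.

8 bags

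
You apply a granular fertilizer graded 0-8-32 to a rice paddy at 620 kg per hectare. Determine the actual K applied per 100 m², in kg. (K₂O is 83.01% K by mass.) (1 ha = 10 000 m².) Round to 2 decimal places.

1.65 kg K per hundred sq m

K₂O per hectare = 620 × 32% = 198.4 kg.
Elemental K = 198.4 × 0.8301 = 164.692 kg per hectare.
Convert to per 100 m²: 164.692 × 0.01 = 1.64692 kg.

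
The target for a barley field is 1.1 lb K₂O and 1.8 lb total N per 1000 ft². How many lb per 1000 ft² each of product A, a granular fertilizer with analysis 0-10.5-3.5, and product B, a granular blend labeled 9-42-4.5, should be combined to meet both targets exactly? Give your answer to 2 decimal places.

5.71 lb product A, 20.00 lb product B

Let a = lb of product A, b = lb of product B (per 1000 ft²).
K₂O: 0.035·a + 0.045·b = 1.1
N: 0·a + 0.09·b = 1.8
Solving simultaneously: a = 5.71429, b = 20.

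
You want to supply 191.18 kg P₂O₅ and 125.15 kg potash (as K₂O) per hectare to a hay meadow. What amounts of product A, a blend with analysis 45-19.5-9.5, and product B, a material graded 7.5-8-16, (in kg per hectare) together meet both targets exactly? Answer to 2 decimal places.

Let a = kg of product A, b = kg of product B (per hectare).
P₂O₅: 0.195·a + 0.08·b = 191.18
K₂O: 0.095·a + 0.16·b = 125.15
Eliminate b: (row1) − 0.08/0.16·(row2) → 0.1475·a = 128.605, so a = 871.898.
Then b = (125.15 − 0.095·871.898) / 0.16 = 264.498.

871.90 kg product A, 264.50 kg product B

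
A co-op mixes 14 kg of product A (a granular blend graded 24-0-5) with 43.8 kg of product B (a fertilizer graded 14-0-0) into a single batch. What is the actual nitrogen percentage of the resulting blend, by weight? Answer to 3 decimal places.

16.422% N

Total mass = 14 + 43.8 = 57.8 kg.
N mass = 24%×14 + 14%×43.8 = 9.492 kg.
% N = 9.492 / 57.8 = 16.4221%.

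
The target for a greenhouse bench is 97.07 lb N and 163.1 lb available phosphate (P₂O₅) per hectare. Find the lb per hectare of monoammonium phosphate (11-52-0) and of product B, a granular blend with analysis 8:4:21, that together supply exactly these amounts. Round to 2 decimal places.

Per-hectare balance (a = monoammonium phosphate, b = product B):
N: 0.11·a + 0.08·b = 97.07
P₂O₅: 0.52·a + 0.04·b = 163.1
Eliminate a: (row1) − 0.11/0.52·(row2) → 0.0715385·b = 62.5681, so b = 874.608.
Back-substitute: a = (97.07 − 0.08·874.608) / 0.11 = 246.376.

246.38 lb monoammonium phosphate, 874.61 lb product B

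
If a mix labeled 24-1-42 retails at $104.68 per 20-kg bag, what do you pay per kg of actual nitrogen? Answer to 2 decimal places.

N in bag = 20 × 24% = 4.8 kg.
Cost per kg N = $104.68 / 4.8 = $21.8083.

$21.81 per kg N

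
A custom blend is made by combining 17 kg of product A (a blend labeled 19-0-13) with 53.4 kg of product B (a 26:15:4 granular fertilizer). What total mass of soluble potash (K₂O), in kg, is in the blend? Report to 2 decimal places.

K₂O mass = 13%×17 + 4%×53.4 = 4.346 kg.

4.35 kg K₂O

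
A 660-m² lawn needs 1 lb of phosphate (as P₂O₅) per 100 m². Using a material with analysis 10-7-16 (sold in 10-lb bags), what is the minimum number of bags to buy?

Product per 100 m² = 1 / 7% = 14.2857 lb.
Total product = 14.2857 × 660 / 100 = 94.2857 lb.
Bags = ⌈94.2857 / 10⌉ = 10.

10 bags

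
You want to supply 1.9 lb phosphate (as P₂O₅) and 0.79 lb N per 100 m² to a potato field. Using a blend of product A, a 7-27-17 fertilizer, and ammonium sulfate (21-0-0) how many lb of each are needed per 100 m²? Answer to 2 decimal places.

7.04 lb product A, 1.42 lb ammonium sulfate

With a, b = lb per 100 m² of product A and ammonium sulfate:
P₂O₅: 0.27·a + 0·b = 1.9
N: 0.07·a + 0.21·b = 0.79
Eliminate b: (row1) − 0/0.21·(row2) → 0.27·a = 1.9, so a = 7.03704.
Then b = (0.79 − 0.07·7.03704) / 0.21 = 1.41623.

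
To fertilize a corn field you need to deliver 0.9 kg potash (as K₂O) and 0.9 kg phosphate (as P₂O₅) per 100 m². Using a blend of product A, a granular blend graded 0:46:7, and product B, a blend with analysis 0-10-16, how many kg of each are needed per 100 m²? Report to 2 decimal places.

0.81 kg product A, 5.27 kg product B

Let a = kg of product A, b = kg of product B (per 100 m²).
K₂O: 0.07·a + 0.16·b = 0.9
P₂O₅: 0.46·a + 0.1·b = 0.9
Solving simultaneously: a = 0.810811, b = 5.27027.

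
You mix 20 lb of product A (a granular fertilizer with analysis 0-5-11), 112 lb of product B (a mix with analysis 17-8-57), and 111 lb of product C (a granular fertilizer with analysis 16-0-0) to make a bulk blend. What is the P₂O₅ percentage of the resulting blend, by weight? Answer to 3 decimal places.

4.099% P₂O₅

Total mass = 20 + 112 + 111 = 243 lb.
P₂O₅ mass = 5%×20 + 8%×112 + 0%×111 = 9.96 lb.
% P₂O₅ = 9.96 / 243 = 4.09877%.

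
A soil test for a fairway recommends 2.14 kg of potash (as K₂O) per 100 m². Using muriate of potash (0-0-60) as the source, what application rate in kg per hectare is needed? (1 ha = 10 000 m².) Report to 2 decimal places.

Product per 100 m² = 2.14 / 60% = 3.56667 kg.
Convert to per hectare: 3.56667 × 100 = 356.667 kg.

356.67 kg of product per hectare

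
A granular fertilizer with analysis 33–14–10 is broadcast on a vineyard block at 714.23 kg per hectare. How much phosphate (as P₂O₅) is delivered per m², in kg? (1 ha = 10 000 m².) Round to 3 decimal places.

P₂O₅ per hectare = 714.23 × 14% = 99.9922 kg.
Convert to per m²: 99.9922 × 0.0001 = 0.00999922 kg.

0.010 kg P₂O₅ per sq m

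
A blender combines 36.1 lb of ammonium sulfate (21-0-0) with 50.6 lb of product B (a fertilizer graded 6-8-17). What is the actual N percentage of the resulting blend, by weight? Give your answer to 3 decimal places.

Total mass = 36.1 + 50.6 = 86.7 lb.
N mass = 21%×36.1 + 6%×50.6 = 10.617 lb.
% N = 10.617 / 86.7 = 12.2457%.

12.246% N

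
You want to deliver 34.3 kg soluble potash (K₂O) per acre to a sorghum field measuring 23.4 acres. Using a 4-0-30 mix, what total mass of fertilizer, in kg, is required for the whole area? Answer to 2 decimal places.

2675.40 kg

Product per acre = 34.3 / 30% = 114.333 kg.
Total product = 114.333 × 23.4 = 2675.4 kg.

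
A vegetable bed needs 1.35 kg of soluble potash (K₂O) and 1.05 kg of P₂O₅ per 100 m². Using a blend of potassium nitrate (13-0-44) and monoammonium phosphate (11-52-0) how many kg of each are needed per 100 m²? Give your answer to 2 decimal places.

3.07 kg potassium nitrate, 2.02 kg monoammonium phosphate

With a, b = kg per 100 m² of potassium nitrate and monoammonium phosphate:
K₂O: 0.44·a + 0·b = 1.35
P₂O₅: 0·a + 0.52·b = 1.05
Solving simultaneously: a = 3.06818, b = 2.01923.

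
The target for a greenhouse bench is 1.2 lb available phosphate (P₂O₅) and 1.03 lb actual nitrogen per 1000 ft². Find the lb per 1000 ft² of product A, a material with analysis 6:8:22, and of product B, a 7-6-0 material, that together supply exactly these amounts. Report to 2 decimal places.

11.10 lb product A, 5.20 lb product B

Let a = lb of product A, b = lb of product B (per 1000 ft²).
P₂O₅: 0.08·a + 0.06·b = 1.2
N: 0.06·a + 0.07·b = 1.03
Eliminate a: (row1) − 0.08/0.06·(row2) → -0.0333333·b = -0.173333, so b = 5.2.
Back-substitute: a = (1.2 − 0.06·5.2) / 0.08 = 11.1.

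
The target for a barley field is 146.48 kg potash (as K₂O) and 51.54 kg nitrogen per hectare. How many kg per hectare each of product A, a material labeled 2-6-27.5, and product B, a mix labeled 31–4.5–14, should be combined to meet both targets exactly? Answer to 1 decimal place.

463.2 kg product A, 136.4 kg product B

With a, b = kg per hectare of product A and product B:
K₂O: 0.275·a + 0.14·b = 146.48
N: 0.02·a + 0.31·b = 51.54
Eliminate b: (row1) − 0.14/0.31·(row2) → 0.265968·a = 123.204, so a = 463.229.
Then b = (51.54 − 0.02·463.229) / 0.31 = 136.372.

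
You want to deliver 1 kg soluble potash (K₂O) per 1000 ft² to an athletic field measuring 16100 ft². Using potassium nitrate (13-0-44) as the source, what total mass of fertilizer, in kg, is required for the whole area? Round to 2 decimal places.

Product per 1000 ft² = 1 / 44% = 2.27273 kg.
Total product = 2.27273 × 16100 / 1000 = 36.5909 kg.

36.59 kg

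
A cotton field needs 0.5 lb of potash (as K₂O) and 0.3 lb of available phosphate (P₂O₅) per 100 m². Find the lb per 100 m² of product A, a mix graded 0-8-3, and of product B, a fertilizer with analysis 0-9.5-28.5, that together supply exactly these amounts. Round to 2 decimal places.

Per-100 m² balance (a = product A, b = product B):
K₂O: 0.03·a + 0.285·b = 0.5
P₂O₅: 0.08·a + 0.095·b = 0.3
From row1: a = (0.5 − 0.285·b) / 0.03.
Into row2: 0.08·(0.5 − 0.285·b)/0.03 + 0.095·b = 0.3 → b = 1.55388, a = 1.90476.

1.90 lb product A, 1.55 lb product B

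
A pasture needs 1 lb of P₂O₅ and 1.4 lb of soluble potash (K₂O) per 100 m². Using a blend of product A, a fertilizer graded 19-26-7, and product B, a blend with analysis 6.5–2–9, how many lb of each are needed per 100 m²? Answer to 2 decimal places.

Per-100 m² balance (a = product A, b = product B):
P₂O₅: 0.26·a + 0.02·b = 1
K₂O: 0.07·a + 0.09·b = 1.4
From row1: a = (1 − 0.02·b) / 0.26.
Into row2: 0.07·(1 − 0.02·b)/0.26 + 0.09·b = 1.4 → b = 13.3636, a = 2.81818.

2.82 lb product A, 13.36 lb product B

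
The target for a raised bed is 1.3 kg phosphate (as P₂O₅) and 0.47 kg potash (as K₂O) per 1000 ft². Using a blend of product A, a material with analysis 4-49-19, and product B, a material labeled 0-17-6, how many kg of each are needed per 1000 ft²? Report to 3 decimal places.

Let a = kg of product A, b = kg of product B (per 1000 ft²).
P₂O₅: 0.49·a + 0.17·b = 1.3
K₂O: 0.19·a + 0.06·b = 0.47
Eliminate a: (row1) − 0.49/0.19·(row2) → 0.0152632·b = 0.0878947, so b = 5.75862.
Back-substitute: a = (1.3 − 0.17·5.75862) / 0.49 = 0.655172.

0.655 kg product A, 5.759 kg product B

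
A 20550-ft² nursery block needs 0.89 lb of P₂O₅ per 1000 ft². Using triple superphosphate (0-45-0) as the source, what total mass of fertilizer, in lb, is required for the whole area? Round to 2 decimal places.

Product per 1000 ft² = 0.89 / 45% = 1.97778 lb.
Total product = 1.97778 × 20550 / 1000 = 40.6433 lb.

40.64 lb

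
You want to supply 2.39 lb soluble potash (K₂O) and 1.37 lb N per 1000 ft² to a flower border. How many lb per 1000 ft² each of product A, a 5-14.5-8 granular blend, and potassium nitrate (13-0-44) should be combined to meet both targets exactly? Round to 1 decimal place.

With a, b = lb per 1000 ft² of product A and potassium nitrate:
K₂O: 0.08·a + 0.44·b = 2.39
N: 0.05·a + 0.13·b = 1.37
From row1: a = (2.39 − 0.44·b) / 0.08.
Into row2: 0.05·(2.39 − 0.44·b)/0.08 + 0.13·b = 1.37 → b = 0.853448, a = 25.181.

25.2 lb product A, 0.9 lb potassium nitrate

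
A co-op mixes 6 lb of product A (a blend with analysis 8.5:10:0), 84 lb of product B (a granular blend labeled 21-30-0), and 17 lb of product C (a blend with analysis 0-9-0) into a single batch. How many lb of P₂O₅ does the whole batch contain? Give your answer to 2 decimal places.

27.33 lb P₂O₅

P₂O₅ mass = 10%×6 + 30%×84 + 9%×17 = 27.33 lb.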